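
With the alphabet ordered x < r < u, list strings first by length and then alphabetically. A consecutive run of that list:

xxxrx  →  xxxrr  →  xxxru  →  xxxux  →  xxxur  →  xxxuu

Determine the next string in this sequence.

xxrxx

Treat xxxuu as a base-3 numeral over the given alphabet and add one, carrying through any trailing u's.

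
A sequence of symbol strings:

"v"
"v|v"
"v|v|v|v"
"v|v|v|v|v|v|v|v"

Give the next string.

v|v|v|v|v|v|v|v|v|v|v|v|v|v|v|v

Each string is two copies of the previous one joined by '|'.
So the next term is two copies of v|v|v|v|v|v|v|v with '|' between the halves.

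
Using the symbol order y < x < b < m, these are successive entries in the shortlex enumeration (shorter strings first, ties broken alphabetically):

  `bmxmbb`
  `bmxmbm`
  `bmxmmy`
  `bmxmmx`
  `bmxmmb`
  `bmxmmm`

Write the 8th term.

Advancing 2 positions from bmxmmm through bmxmmm → bmbyyy reaches term 8.

bmbyyx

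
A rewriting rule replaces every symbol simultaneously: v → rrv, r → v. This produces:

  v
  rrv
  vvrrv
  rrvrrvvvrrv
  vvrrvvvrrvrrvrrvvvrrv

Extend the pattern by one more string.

Applying the rule to each of the 21 symbols of vvrrvvvrrvrrvrrvvvrrv gives the pieces rrv rrv v v rrv rrv rrv v v rrv v v rrv v v rrv rrv rrv v v rrv, which concatenate to the answer.

rrvrrvvvrrvrrvrrvvvrrvvvrrvvvrrvrrvrrvvvrrv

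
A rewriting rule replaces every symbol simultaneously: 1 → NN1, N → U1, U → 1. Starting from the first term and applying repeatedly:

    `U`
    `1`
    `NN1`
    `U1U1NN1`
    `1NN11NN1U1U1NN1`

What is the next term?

Rewriting the 15 symbols of 1NN11NN1U1U1NN1 one by one yields NN1 U1 U1 NN1 NN1 U1 U1 NN1 1 NN1 1 NN1 U1 U1 NN1; concatenated:

NN1U1U1NN1NN1U1U1NN11NN11NN1U1U1NN1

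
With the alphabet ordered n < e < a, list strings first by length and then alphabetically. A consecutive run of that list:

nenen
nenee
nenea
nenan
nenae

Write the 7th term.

Continuing the enumeration 2 steps past nenae: nenae → nenaa → (answer).

neenn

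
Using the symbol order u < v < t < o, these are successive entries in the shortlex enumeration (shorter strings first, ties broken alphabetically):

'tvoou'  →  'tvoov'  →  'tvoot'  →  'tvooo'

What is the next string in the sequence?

Find the rightmost character of tvooo below o, bump it to the next letter, and reset everything to its right to u.

ttuuu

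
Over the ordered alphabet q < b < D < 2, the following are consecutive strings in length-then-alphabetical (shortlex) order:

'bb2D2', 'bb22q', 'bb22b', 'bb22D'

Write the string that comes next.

bb222

Find the rightmost character of bb22D below 2, bump it to the next letter, and reset everything to its right to q.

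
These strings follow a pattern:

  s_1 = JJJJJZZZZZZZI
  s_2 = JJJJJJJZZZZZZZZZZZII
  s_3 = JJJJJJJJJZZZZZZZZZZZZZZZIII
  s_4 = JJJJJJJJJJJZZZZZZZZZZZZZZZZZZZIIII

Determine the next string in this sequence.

JJJJJJJJJJJJJZZZZZZZZZZZZZZZZZZZZZZZIIIII

Reading off run lengths: J runs 5, 7, 9, 11; Z runs 7, 11, 15, 19; I runs 1, 2, 3, 4 — each is linear in n, where the shown terms are n = 2, 3, 4, 5.
For the next term, n = 6, so the run lengths are 13, 23, 5.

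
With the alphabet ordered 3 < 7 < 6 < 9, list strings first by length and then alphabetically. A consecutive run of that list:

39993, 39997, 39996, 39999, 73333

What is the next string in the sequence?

73337

Find the rightmost character of 73333 below 9, bump it to the next letter, and reset everything to its right to 3.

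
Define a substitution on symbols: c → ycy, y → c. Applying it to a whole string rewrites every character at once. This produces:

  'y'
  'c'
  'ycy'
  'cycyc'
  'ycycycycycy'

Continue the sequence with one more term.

cycycycycycycycycycyc

Rewriting each symbol of ycycycycycy: y→c, c→ycy, y→c, c→ycy, y→c, c→ycy, y→c, c→ycy, y→c, c→ycy, y→c, which concatenates to c ycy c ycy c ycy c ycy c ycy c.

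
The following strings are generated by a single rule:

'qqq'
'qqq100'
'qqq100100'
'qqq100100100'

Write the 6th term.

qqq100100100100100

Each term is the previous one with 100 appended.
From qqq100100100, 2 further steps: qqq100100100 → qqq100100100100 → (answer).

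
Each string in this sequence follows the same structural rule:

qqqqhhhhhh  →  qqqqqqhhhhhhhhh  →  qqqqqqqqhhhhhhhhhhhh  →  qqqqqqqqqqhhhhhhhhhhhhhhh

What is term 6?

Reading off run lengths: q runs 4, 6, 8, 10; h runs 6, 9, 12, 15 — each is linear in n, where the shown terms are n = 2, 3, 4, 5.
For term 6, n = 7, so the run lengths are 14, 21.

qqqqqqqqqqqqqqhhhhhhhhhhhhhhhhhhhhh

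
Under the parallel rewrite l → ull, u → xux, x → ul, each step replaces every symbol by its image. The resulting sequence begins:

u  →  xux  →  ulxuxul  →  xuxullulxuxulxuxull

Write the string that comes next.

Applying the rule to each of the 19 symbols of xuxullulxuxulxuxull gives the pieces ul xux ul xux ull ull xux ull ul xux ul xux ull ul xux ul xux ull ull, which concatenate to the answer.

ulxuxulxuxullullxuxullulxuxulxuxullulxuxulxuxullull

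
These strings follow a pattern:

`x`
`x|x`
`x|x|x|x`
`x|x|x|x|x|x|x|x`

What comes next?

s(k+1) = s(k)·|·s(k) — each term doubles the last with '|' between the halves.
Doubling x|x|x|x|x|x|x|x with '|' between the halves:

x|x|x|x|x|x|x|x|x|x|x|x|x|x|x|x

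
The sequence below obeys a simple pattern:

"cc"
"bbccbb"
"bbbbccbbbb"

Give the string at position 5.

Each term wraps the previous one in bb on the left and bb on the right.
From bbbbccbbbb, 2 further steps: bbbbccbbbb → bbbbbbccbbbbbb → (answer).

bbbbbbbbccbbbbbbbb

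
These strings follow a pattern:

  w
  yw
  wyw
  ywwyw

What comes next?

wywywwyw

From term 3 onward, concatenate the second-to-last term with the last: w·yw = wyw, yw·wyw = ywwyw, …
The next term joins wyw and ywwyw.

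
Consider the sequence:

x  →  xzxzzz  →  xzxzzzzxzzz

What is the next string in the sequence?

xzxzzzzxzzzzxzzz

Each term is the previous one with zxzzz appended.
So the next term is xzxzzzzxzzz·zxzzz.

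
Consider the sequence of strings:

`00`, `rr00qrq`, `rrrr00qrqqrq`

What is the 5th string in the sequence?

Every step adds rr to the front and qrq to the end of the previous string.
From rrrr00qrqqrq, 2 further steps: rrrr00qrqqrq → rrrrrr00qrqqrqqrq → (answer).

rrrrrrrr00qrqqrqqrqqrq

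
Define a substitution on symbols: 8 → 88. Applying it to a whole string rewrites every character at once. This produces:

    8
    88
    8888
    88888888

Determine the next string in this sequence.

8888888888888888

Expanding 88888888: 8→88, 8→88, 8→88, 8→88, 8→88, 8→88, 8→88, 8→88. Concatenated: 88 88 88 88 88 88 88 88.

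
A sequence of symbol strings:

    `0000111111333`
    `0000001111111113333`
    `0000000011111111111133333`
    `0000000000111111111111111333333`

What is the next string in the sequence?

0000000000001111111111111111113333333

Term n consists of 2n 0's, followed by 3n 1's, followed by n+1 3's, where the shown terms are n = 2, 3, 4, 5.
At n = 6 the blocks have lengths 12, 18, 7.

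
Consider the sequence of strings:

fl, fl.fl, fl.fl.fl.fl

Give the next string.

fl.fl.fl.fl.fl.fl.fl.fl

Every step duplicates the string with '.' between the halves.
So the next term is two copies of fl.fl.fl.fl with '.' between the halves.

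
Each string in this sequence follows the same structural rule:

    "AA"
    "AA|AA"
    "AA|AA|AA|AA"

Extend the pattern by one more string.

Every step duplicates the string with '|' between the halves.
One more doubling of AA|AA|AA|AA gives the answer.

AA|AA|AA|AA|AA|AA|AA|AA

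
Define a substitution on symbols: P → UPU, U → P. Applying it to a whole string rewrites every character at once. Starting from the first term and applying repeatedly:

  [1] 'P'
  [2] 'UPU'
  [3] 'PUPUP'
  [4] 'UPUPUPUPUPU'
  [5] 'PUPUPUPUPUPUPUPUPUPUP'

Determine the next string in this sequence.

UPUPUPUPUPUPUPUPUPUPUPUPUPUPUPUPUPUPUPUPUPU

Replace each of the 21 characters of PUPUPUPUPUPUPUPUPUPUP in place — UPU P UPU P UPU P UPU P UPU P UPU P UPU P UPU P UPU P UPU P UPU — and concatenate.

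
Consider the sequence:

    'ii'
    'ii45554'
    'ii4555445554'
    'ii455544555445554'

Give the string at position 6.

ii4555445554455544555445554

Every step adds 45554 to the end: s(k+1) = s(k)·45554.
From ii455544555445554, 2 further steps: ii455544555445554 → ii45554455544555445554 → (answer).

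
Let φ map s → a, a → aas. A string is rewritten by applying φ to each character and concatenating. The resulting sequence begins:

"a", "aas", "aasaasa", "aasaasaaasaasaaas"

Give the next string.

aasaasaaasaasaaasaasaasaaasaasaaasaasaasa

Applying the rule to each of the 17 symbols of aasaasaaasaasaaas gives the pieces aas aas a aas aas a aas aas aas a aas aas a aas aas aas a, which concatenate to the answer.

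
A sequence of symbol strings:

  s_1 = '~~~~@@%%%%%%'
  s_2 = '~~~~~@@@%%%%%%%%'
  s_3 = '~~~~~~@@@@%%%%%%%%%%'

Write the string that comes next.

The n-th term is n+1 ~'s then n-1 @'s then 2n %'s, where the shown terms are n = 3, 4, 5.
Setting n = 6 gives 7, 5, 12 characters in each block.

~~~~~~~@@@@@%%%%%%%%%%%%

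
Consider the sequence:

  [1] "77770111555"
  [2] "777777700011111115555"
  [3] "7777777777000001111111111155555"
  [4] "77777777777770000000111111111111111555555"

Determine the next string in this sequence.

777777777777777700000000011111111111111111115555555

Each string has the form 7^{3n+1} 0^{2n-1} 1^{4n-1} 5^{n+2} (n = 1, 2, …).
Setting n = 5 gives 16, 9, 19, 7 characters in each block.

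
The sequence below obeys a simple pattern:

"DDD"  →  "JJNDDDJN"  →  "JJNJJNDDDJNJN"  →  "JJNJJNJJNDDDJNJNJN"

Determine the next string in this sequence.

s(k+1) = JJN·s(k)·JN, so each term gains JJN as a prefix and JN as a suffix.
Applying this once more to JJNJJNJJNDDDJNJNJN:

JJNJJNJJNJJNDDDJNJNJNJN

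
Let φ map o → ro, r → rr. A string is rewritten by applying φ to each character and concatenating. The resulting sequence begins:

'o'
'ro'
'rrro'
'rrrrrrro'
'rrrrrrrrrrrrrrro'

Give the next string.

rrrrrrrrrrrrrrrrrrrrrrrrrrrrrrro

φ(rrrrrrrrrrrrrrro) expands symbol-by-symbol to rr rr rr rr rr rr rr rr rr rr rr rr rr rr rr ro; joining the 16 pieces gives the next term.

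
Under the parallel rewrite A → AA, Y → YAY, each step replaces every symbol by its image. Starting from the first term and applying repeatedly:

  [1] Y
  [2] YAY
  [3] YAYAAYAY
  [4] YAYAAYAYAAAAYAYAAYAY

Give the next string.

Applying the rule to each of the 20 symbols of YAYAAYAYAAAAYAYAAYAY gives the pieces YAY AA YAY AA AA YAY AA YAY AA AA AA AA YAY AA YAY AA AA YAY AA YAY, which concatenate to the answer.

YAYAAYAYAAAAYAYAAYAYAAAAAAAAYAYAAYAYAAAAYAYAAYAY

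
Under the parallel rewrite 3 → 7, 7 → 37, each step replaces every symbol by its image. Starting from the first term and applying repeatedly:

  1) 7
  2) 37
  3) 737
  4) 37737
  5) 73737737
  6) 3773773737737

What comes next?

Replace each of the 13 characters of 3773773737737 in place — 7 37 37 7 37 37 7 37 7 37 37 7 37 — and concatenate.

737377373773773737737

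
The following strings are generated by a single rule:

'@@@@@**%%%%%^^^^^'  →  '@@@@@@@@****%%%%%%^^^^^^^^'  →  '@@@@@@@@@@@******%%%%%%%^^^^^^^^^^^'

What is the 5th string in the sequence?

@@@@@@@@@@@@@@@@@**********%%%%%%%%%^^^^^^^^^^^^^^^^^

Reading off run lengths: @ runs 5, 8, 11; * runs 2, 4, 6; % runs 5, 6, 7; ^ runs 5, 8, 11 — each is linear in n, where the shown terms are n = 2, 3, 4.
Setting n = 6 gives 17, 10, 9, 17 characters in each block.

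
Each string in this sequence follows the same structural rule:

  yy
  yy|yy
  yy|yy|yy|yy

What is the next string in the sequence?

Each string is two copies of the previous one joined by '|'.
Doubling yy|yy|yy|yy with '|' between the halves:

yy|yy|yy|yy|yy|yy|yy|yy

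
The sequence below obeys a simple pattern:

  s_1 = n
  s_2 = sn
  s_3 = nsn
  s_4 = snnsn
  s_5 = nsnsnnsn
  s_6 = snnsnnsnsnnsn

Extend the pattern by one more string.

Each term (from the third on) is the two preceding terms concatenated in order: term 3 = n·sn = nsn.
The next term joins nsnsnnsn and snnsnnsnsnnsn.

nsnsnnsnsnnsnnsnsnnsn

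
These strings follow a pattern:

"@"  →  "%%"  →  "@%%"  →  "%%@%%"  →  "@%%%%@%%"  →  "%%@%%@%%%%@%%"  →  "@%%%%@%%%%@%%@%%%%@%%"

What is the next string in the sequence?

This is a Fibonacci-style word recurrence s(k) = s(k−2)·s(k−1): e.g. @·%% = @%%.
Continuing: %%@%%@%%%%@%% · @%%%%@%%%%@%%@%%%%@%% gives term 8.

%%@%%@%%%%@%%@%%%%@%%%%@%%@%%%%@%%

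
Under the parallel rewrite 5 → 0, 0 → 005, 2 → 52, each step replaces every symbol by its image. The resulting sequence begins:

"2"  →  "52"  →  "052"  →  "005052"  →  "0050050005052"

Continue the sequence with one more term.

005005000500500050050050005052

φ(0050050005052) expands symbol-by-symbol to 005 005 0 005 005 0 005 005 005 0 005 0 52; joining the 13 pieces gives the next term.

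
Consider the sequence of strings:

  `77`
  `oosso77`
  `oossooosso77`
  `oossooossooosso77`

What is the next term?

Each term is the previous one with oosso prepended.
One more step from oossooossooosso77 gives the answer.

oossooossooossooosso77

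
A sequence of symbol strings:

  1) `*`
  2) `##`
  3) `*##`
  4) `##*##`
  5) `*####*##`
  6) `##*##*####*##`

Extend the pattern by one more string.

*####*####*##*####*##

From term 3 onward, concatenate the second-to-last term with the last: *·## = *##, ##·*## = ##*##, …
The next term joins *####*## and ##*##*####*##.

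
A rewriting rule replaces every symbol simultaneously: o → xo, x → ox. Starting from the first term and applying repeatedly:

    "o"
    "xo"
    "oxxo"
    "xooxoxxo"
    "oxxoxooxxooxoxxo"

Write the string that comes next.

φ(oxxoxooxxooxoxxo) expands symbol-by-symbol to xo ox ox xo ox xo xo ox ox xo xo ox xo ox ox xo; joining the 16 pieces gives the next term.

xooxoxxooxxoxooxoxxoxooxxooxoxxo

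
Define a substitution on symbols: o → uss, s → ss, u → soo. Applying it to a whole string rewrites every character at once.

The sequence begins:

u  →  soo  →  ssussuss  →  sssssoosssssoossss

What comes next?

ssssssssssussussssssssssssussussssssssss

Replace each of the 18 characters of sssssoosssssoossss in place — ss ss ss ss ss uss uss ss ss ss ss ss uss uss ss ss ss ss — and concatenate.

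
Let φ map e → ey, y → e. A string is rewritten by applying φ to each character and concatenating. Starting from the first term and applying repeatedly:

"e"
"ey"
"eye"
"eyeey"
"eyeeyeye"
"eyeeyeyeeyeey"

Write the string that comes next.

Applying the rule to each of the 13 symbols of eyeeyeyeeyeey gives the pieces ey e ey ey e ey e ey ey e ey ey e, which concatenate to the answer.

eyeeyeyeeyeeyeyeeyeye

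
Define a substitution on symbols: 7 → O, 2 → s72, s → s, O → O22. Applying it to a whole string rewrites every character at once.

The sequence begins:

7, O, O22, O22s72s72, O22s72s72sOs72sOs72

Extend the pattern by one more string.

O22s72s72sOs72sOs72sO22sOs72sO22sOs72

Replace each of the 19 characters of O22s72s72sOs72sOs72 in place — O22 s72 s72 s O s72 s O s72 s O22 s O s72 s O22 s O s72 — and concatenate.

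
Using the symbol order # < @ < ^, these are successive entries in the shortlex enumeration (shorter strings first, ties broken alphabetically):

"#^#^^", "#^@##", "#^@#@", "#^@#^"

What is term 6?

#^@@@

Advancing 2 positions from #^@#^ through #^@#^ → #^@@# reaches term 6.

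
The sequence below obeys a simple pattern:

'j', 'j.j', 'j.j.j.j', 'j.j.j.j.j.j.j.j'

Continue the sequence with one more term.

s(k+1) = s(k)·.·s(k) — each term doubles the last with '.' between the halves.
Doubling j.j.j.j.j.j.j.j with '.' between the halves:

j.j.j.j.j.j.j.j.j.j.j.j.j.j.j.j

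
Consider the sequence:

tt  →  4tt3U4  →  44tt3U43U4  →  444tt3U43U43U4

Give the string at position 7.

444444tt3U43U43U43U43U43U4

Every step adds 4 to the front and 3U4 to the end of the previous string.
From 444tt3U43U43U4, 3 further steps: 444tt3U43U43U4 → 4444tt3U43U43U43U4 → 44444tt3U43U43U43U43U4 → (answer).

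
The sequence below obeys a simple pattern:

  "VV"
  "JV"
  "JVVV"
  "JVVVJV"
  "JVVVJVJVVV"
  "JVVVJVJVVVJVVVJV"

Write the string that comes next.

This is a Fibonacci-style word recurrence s(k) = s(k−1)·s(k−2): e.g. JV·VV = JVVV.
So term 7 is JVVVJVJVVVJVVVJV·JVVVJVJVVV.

JVVVJVJVVVJVVVJVJVVVJVJVVV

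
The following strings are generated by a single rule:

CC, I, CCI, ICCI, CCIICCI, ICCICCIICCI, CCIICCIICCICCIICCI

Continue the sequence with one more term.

ICCICCIICCICCIICCIICCICCIICCI

From term 3 onward, concatenate the second-to-last term with the last: CC·I = CCI, I·CCI = ICCI, …
So term 8 is ICCICCIICCI·CCIICCIICCICCIICCI.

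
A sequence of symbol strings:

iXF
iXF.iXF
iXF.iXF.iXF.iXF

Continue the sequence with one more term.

iXF.iXF.iXF.iXF.iXF.iXF.iXF.iXF

s(k+1) = s(k)·.·s(k) — each term doubles the last with '.' between the halves.
One more doubling of iXF.iXF.iXF.iXF gives the answer.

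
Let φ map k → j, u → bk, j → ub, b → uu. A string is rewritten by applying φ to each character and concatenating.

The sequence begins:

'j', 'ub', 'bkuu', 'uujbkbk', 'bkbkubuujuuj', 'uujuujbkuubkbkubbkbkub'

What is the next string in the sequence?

Applying the rule to each of the 22 symbols of uujuujbkuubkbkubbkbkub gives the pieces bk bk ub bk bk ub uu j bk bk uu j uu j bk uu uu j uu j bk uu, which concatenate to the answer.

bkbkubbkbkubuujbkbkuujuujbkuuuujuujbkuu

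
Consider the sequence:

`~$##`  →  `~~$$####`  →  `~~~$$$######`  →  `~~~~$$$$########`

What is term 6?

Reading off run lengths: ~ runs 1, 2, 3, 4; $ runs 1, 2, 3, 4; # runs 2, 4, 6, 8 — each is linear in n (n = 1, 2, …).
For term 6, n = 6, so the run lengths are 6, 6, 12.

~~~~~~$$$$$$############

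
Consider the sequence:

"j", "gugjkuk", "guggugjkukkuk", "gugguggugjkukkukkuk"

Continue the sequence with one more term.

Every step adds gug to the front and kuk to the end of the previous string.
One more step from gugguggugjkukkukkuk gives the answer.

guggugguggugjkukkukkukkuk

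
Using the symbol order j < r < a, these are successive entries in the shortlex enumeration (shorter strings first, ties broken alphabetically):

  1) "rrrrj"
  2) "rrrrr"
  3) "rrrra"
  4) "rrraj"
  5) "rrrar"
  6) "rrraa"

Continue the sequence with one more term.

rrajj

Find the rightmost character of rrraa below a, bump it to the next letter, and reset everything to its right to j.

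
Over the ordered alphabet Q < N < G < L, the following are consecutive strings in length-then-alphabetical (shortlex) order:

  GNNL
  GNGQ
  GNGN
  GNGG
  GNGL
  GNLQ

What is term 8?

Advancing 2 positions from GNLQ through GNLQ → GNLN reaches term 8.

GNLG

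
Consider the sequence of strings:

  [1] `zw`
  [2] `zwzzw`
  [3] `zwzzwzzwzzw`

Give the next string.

Every step duplicates the string with 'z' between the halves.
Doubling zwzzwzzwzzw with 'z' between the halves:

zwzzwzzwzzwzzwzzwzzwzzw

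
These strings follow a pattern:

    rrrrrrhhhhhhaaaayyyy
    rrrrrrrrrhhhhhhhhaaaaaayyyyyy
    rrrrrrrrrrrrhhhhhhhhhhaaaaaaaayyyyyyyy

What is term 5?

Reading off run lengths: r runs 6, 9, 12; h runs 6, 8, 10; a runs 4, 6, 8; y runs 4, 6, 8 — each is linear in n, where the shown terms are n = 2, 3, 4.
At n = 6 the blocks have lengths 18, 14, 12, 12.

rrrrrrrrrrrrrrrrrrhhhhhhhhhhhhhhaaaaaaaaaaaayyyyyyyyyyyy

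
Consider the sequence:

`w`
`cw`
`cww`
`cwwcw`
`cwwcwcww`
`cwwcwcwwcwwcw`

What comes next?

Each term (from the third on) is the previous term followed by the one before it: term 3 = cw·w = cww.
Continuing: cwwcwcwwcwwcw · cwwcwcww gives term 7.

cwwcwcwwcwwcwcwwcwcww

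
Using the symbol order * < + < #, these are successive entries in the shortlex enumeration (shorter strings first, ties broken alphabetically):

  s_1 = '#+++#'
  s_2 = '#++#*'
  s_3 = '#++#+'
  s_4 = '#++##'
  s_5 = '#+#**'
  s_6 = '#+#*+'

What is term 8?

#+#+*

Continuing the enumeration 2 steps past #+#*+: #+#*+ → #+#*# → (answer).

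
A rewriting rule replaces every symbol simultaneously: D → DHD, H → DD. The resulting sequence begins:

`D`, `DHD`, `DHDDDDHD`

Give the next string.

DHDDDDHDDHDDHDDHDDDDHD

Expanding DHDDDDHD: D→DHD, H→DD, D→DHD, D→DHD, D→DHD, D→DHD, H→DD, D→DHD. Concatenated: DHD DD DHD DHD DHD DHD DD DHD.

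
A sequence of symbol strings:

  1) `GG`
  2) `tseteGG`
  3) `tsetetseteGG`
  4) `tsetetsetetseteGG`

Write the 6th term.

The strings grow by a fixed prefix tsete each time.
From tsetetsetetseteGG, 2 further steps: tsetetsetetseteGG → tsetetsetetsetetseteGG → (answer).

tsetetsetetsetetsetetseteGG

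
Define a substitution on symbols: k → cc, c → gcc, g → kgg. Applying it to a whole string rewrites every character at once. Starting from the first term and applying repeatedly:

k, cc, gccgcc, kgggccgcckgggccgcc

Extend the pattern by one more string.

cckggkggkgggccgcckgggccgcccckggkggkgggccgcckgggccgcc

φ(kgggccgcckgggccgcc) expands symbol-by-symbol to cc kgg kgg kgg gcc gcc kgg gcc gcc cc kgg kgg kgg gcc gcc kgg gcc gcc; joining the 18 pieces gives the next term.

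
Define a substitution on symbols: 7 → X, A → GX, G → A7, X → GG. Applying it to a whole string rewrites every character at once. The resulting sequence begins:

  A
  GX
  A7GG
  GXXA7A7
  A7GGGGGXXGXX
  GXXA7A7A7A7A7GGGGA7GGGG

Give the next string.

A7GGGGGXXGXXGXXGXXGXXA7A7A7A7GXXA7A7A7A7

φ(GXXA7A7A7A7A7GGGGA7GGGG) expands symbol-by-symbol to A7 GG GG GX X GX X GX X GX X GX X A7 A7 A7 A7 GX X A7 A7 A7 A7; joining the 23 pieces gives the next term.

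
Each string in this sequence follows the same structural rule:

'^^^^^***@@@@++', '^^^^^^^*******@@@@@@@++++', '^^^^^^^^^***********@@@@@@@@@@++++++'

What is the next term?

^^^^^^^^^^^***************@@@@@@@@@@@@@++++++++

The n-th term is 2n+3 ^'s then 4n-1 *'s then 3n+1 @'s then 2n +'s (n = 1, 2, …).
Setting n = 4 gives 11, 15, 13, 8 characters in each block.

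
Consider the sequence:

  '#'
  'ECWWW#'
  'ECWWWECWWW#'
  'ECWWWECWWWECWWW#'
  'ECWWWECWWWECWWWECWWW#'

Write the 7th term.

ECWWWECWWWECWWWECWWWECWWWECWWW#

Every step adds ECWWW at the front: s(k+1) = ECWWW·s(k).
From ECWWWECWWWECWWWECWWW#, 2 further steps: ECWWWECWWWECWWWECWWW# → ECWWWECWWWECWWWECWWWECWWW# → (answer).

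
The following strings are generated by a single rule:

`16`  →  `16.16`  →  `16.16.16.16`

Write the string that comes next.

16.16.16.16.16.16.16.16

Each string is two copies of the previous one joined by '.'.
So the next term is two copies of 16.16.16.16 with '.' between the halves.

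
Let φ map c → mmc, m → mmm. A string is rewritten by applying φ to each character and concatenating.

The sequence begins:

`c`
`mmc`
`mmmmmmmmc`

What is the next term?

Apply φ to mmmmmmmmc symbol by symbol: m→mmm, m→mmm, m→mmm, m→mmm, m→mmm, m→mmm, m→mmm, m→mmm, c→mmc; joined: mmm mmm mmm mmm mmm mmm mmm mmm mmc.

mmmmmmmmmmmmmmmmmmmmmmmmmmc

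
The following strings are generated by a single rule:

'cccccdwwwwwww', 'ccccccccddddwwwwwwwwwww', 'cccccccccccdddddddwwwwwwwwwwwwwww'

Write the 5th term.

Each string has the form c^{3n+2} d^{3n-2} w^{4n+3} (n = 1, 2, …).
At n = 5 the blocks have lengths 17, 13, 23.

cccccccccccccccccdddddddddddddwwwwwwwwwwwwwwwwwwwwwww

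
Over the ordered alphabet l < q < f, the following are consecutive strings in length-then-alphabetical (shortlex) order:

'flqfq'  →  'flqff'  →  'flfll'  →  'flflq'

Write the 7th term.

flfqq

Advancing 3 positions from flflq through flflq → flflf → flfql reaches term 7.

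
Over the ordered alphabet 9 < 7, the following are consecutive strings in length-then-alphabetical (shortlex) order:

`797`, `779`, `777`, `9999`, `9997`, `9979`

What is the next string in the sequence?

9977

Find the rightmost character of 9979 below 7, bump it to the next letter, and reset everything to its right to 9.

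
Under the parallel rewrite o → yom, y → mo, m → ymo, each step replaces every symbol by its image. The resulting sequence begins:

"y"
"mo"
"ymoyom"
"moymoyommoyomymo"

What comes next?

Rewriting the 16 symbols of moymoyommoyomymo one by one yields ymo yom mo ymo yom mo yom ymo ymo yom mo yom ymo mo ymo yom; concatenated:

ymoyommoymoyommoyomymoymoyommoyomymomoymoyom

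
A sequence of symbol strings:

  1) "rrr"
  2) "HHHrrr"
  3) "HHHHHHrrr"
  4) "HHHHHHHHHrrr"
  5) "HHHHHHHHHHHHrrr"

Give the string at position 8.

Every step adds HHH at the front: s(k+1) = HHH·s(k).
From HHHHHHHHHHHHrrr, 3 further steps: HHHHHHHHHHHHrrr → HHHHHHHHHHHHHHHrrr → HHHHHHHHHHHHHHHHHHrrr → (answer).

HHHHHHHHHHHHHHHHHHHHHrrr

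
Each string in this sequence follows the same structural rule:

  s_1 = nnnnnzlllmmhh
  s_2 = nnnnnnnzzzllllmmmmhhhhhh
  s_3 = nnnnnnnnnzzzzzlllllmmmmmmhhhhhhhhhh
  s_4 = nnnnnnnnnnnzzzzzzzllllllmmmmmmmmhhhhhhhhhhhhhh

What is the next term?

nnnnnnnnnnnnnzzzzzzzzzlllllllmmmmmmmmmmhhhhhhhhhhhhhhhhhh

Each string has the form n^{2n+3} z^{2n-1} l^{n+2} m^{2n} h^{4n-2} (n = 1, 2, …).
At n = 5 the blocks have lengths 13, 9, 7, 10, 18.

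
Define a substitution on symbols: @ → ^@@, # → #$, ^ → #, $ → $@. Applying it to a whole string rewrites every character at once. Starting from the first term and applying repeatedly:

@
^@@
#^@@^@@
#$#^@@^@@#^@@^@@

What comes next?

Replace each of the 16 characters of #$#^@@^@@#^@@^@@ in place — #$ $@ #$ # ^@@ ^@@ # ^@@ ^@@ #$ # ^@@ ^@@ # ^@@ ^@@ — and concatenate.

#$$@#$#^@@^@@#^@@^@@#$#^@@^@@#^@@^@@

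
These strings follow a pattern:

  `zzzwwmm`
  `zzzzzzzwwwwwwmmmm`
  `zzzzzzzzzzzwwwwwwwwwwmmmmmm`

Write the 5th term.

Reading off run lengths: z runs 3, 7, 11; w runs 2, 6, 10; m runs 2, 4, 6 — each is linear in n (n = 1, 2, …).
At n = 5 the blocks have lengths 19, 18, 10.

zzzzzzzzzzzzzzzzzzzwwwwwwwwwwwwwwwwwwmmmmmmmmmm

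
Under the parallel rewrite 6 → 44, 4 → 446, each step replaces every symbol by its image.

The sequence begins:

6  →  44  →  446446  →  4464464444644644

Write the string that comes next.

44644644446446444464464464464444644644446446

Applying the rule to each of the 16 symbols of 4464464444644644 gives the pieces 446 446 44 446 446 44 446 446 446 446 44 446 446 44 446 446, which concatenate to the answer.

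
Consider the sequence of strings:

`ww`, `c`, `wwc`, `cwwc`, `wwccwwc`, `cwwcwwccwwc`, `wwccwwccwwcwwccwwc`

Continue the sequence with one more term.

This is a Fibonacci-style word recurrence s(k) = s(k−2)·s(k−1): e.g. ww·c = wwc.
So term 8 is cwwcwwccwwc·wwccwwccwwcwwccwwc.

cwwcwwccwwcwwccwwccwwcwwccwwc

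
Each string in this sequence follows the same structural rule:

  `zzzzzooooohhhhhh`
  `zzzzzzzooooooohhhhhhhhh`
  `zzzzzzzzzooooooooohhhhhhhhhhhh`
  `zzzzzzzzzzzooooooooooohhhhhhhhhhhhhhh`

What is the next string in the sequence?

zzzzzzzzzzzzzooooooooooooohhhhhhhhhhhhhhhhhh

The n-th term is 2n+1 z's then 2n+1 o's then 3n h's, where the shown terms are n = 2, 3, 4, 5.
At n = 6 the blocks have lengths 13, 13, 18.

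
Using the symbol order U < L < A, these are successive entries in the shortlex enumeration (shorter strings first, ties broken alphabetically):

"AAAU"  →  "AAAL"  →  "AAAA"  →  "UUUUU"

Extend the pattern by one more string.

UUUUL

Treat UUUUU as a base-3 numeral over the given alphabet and add one, carrying through any trailing A's.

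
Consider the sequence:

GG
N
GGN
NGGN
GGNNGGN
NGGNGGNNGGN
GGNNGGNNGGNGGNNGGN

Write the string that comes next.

NGGNGGNNGGNGGNNGGNNGGNGGNNGGN

Each term (from the third on) is the two preceding terms concatenated in order: term 3 = GG·N = GGN.
Continuing: NGGNGGNNGGN · GGNNGGNNGGNGGNNGGN gives term 8.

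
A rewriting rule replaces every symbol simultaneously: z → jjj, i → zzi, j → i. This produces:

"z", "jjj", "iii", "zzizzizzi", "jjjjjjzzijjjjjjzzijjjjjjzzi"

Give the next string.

iiiiiijjjjjjzziiiiiiijjjjjjzziiiiiiijjjjjjzzi

Applying the rule to each of the 27 symbols of jjjjjjzzijjjjjjzzijjjjjjzzi gives the pieces i i i i i i jjj jjj zzi i i i i i i jjj jjj zzi i i i i i i jjj jjj zzi, which concatenate to the answer.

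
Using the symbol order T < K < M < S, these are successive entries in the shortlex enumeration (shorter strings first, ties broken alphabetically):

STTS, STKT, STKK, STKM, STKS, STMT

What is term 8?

Stepping forward 2 times from STMT: STMT → STMK, then the target.

STMM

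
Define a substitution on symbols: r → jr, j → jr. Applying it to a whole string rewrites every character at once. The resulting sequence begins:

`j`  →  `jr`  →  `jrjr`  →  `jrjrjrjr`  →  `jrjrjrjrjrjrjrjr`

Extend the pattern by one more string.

jrjrjrjrjrjrjrjrjrjrjrjrjrjrjrjr

Applying the rule to each of the 16 symbols of jrjrjrjrjrjrjrjr gives the pieces jr jr jr jr jr jr jr jr jr jr jr jr jr jr jr jr, which concatenate to the answer.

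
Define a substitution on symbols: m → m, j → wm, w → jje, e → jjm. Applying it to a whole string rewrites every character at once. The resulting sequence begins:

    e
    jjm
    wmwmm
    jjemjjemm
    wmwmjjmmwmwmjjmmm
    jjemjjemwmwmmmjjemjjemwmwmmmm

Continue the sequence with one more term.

Rewriting the 29 symbols of jjemjjemwmwmmmjjemjjemwmwmmmm one by one yields wm wm jjm m wm wm jjm m jje m jje m m m wm wm jjm m wm wm jjm m jje m jje m m m m; concatenated:

wmwmjjmmwmwmjjmmjjemjjemmmwmwmjjmmwmwmjjmmjjemjjemmmm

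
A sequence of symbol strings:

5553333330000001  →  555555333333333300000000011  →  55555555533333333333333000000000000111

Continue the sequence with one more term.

5555555555553333333333333333330000000000000001111

The n-th term is 3n 5's then 4n+2 3's then 3n+3 0's then n 1's (n = 1, 2, …).
At n = 4 the blocks have lengths 12, 18, 15, 4.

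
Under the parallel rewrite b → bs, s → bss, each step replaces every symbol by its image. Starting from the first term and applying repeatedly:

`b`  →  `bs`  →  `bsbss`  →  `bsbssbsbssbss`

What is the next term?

Rewriting the 13 symbols of bsbssbsbssbss one by one yields bs bss bs bss bss bs bss bs bss bss bs bss bss; concatenated:

bsbssbsbssbssbsbssbsbssbssbsbssbss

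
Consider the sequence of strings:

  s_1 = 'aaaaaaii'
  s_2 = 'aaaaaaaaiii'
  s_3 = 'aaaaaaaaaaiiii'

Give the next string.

The n-th term is 2n a's then n-1 i's, where the shown terms are n = 3, 4, 5.
Setting n = 6 gives 12, 5 characters in each block.

aaaaaaaaaaaaiiiii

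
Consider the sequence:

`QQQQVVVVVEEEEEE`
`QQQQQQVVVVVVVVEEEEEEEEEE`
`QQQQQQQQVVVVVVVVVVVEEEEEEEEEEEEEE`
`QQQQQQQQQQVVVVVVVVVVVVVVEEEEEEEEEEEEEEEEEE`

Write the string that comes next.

QQQQQQQQQQQQVVVVVVVVVVVVVVVVVEEEEEEEEEEEEEEEEEEEEEE

Each string has the form Q^{2n+2} V^{3n+2} E^{4n+2} (n = 1, 2, …).
Setting n = 5 gives 12, 17, 22 characters in each block.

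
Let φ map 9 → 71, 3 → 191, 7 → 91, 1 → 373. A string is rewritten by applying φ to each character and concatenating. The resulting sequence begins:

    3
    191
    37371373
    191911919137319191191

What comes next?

3737137371373373713737137319191191373713737137337371373

Applying the rule to each of the 21 symbols of 191911919137319191191 gives the pieces 373 71 373 71 373 373 71 373 71 373 191 91 191 373 71 373 71 373 373 71 373, which concatenate to the answer.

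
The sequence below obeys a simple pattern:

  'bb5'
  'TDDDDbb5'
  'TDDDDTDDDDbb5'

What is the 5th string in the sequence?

TDDDDTDDDDTDDDDTDDDDbb5

Each term is the previous one with TDDDD prepended.
From TDDDDTDDDDbb5, 2 further steps: TDDDDTDDDDbb5 → TDDDDTDDDDTDDDDbb5 → (answer).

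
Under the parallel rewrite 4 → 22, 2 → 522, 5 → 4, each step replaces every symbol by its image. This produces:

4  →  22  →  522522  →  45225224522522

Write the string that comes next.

φ(45225224522522) expands symbol-by-symbol to 22 4 522 522 4 522 522 22 4 522 522 4 522 522; joining the 14 pieces gives the next term.

22452252245225222245225224522522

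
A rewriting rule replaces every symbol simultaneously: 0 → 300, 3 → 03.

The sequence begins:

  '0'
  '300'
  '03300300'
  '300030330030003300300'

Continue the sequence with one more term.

Rewriting the 21 symbols of 300030330030003300300 one by one yields 03 300 300 300 03 300 03 03 300 300 03 300 300 300 03 03 300 300 03 300 300; concatenated:

0330030030003300030330030003300300300030330030003300300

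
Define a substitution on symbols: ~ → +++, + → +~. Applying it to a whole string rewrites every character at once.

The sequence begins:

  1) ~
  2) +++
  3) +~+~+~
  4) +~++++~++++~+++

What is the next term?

φ(+~++++~++++~+++) expands symbol-by-symbol to +~ +++ +~ +~ +~ +~ +++ +~ +~ +~ +~ +++ +~ +~ +~; joining the 15 pieces gives the next term.

+~++++~+~+~+~++++~+~+~+~++++~+~+~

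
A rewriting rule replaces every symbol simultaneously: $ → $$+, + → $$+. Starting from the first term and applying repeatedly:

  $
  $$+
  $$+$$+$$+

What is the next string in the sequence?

$$+$$+$$+$$+$$+$$+$$+$$+$$+

Apply φ to $$+$$+$$+ symbol by symbol: $→$$+, $→$$+, +→$$+, $→$$+, $→$$+, +→$$+, $→$$+, $→$$+, +→$$+; joined: $$+ $$+ $$+ $$+ $$+ $$+ $$+ $$+ $$+.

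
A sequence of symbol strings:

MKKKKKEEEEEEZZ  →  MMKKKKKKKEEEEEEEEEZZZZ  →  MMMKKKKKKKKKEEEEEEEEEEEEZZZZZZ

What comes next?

MMMMKKKKKKKKKKKEEEEEEEEEEEEEEEZZZZZZZZ

Each string has the form M^{n} K^{2n+3} E^{3n+3} Z^{2n} (n = 1, 2, …).
For the next term, n = 4, so the run lengths are 4, 11, 15, 8.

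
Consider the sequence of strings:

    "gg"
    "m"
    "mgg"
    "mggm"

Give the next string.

mggmmgg

This is a Fibonacci-style word recurrence s(k) = s(k−1)·s(k−2): e.g. m·gg = mgg.
The next term joins mggm and mgg.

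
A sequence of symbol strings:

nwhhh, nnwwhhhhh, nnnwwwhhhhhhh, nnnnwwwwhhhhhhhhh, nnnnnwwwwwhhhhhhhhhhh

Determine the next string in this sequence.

nnnnnnwwwwwwhhhhhhhhhhhhh

Term n consists of n n's, followed by n w's, followed by 2n+1 h's (n = 1, 2, …).
Setting n = 6 gives 6, 6, 13 characters in each block.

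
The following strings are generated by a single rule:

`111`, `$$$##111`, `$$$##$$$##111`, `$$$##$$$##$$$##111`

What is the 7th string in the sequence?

$$$##$$$##$$$##$$$##$$$##$$$##111

The strings grow by a fixed prefix $$$## each time.
From $$$##$$$##$$$##111, 3 further steps: $$$##$$$##$$$##111 → $$$##$$$##$$$##$$$##111 → $$$##$$$##$$$##$$$##$$$##111 → (answer).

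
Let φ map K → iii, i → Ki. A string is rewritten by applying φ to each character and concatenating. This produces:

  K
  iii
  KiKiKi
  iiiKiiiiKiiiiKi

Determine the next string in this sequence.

Rewriting the 15 symbols of iiiKiiiiKiiiiKi one by one yields Ki Ki Ki iii Ki Ki Ki Ki iii Ki Ki Ki Ki iii Ki; concatenated:

KiKiKiiiiKiKiKiKiiiiKiKiKiKiiiiKi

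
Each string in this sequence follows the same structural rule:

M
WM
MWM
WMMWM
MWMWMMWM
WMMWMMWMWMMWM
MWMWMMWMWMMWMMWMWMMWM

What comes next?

From term 3 onward, concatenate the second-to-last term with the last: M·WM = MWM, WM·MWM = WMMWM, …
The next term joins WMMWMMWMWMMWM and MWMWMMWMWMMWMMWMWMMWM.

WMMWMMWMWMMWMMWMWMMWMWMMWMMWMWMMWM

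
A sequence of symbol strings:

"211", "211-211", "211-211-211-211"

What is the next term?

Every step duplicates the string with '-' between the halves.
So the next term is two copies of 211-211-211-211 with '-' between the halves.

211-211-211-211-211-211-211-211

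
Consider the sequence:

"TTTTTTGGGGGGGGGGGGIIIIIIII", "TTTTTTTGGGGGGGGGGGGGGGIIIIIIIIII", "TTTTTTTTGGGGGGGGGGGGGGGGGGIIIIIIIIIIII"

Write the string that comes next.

Reading off run lengths: T runs 6, 7, 8; G runs 12, 15, 18; I runs 8, 10, 12 — each is linear in n, where the shown terms are n = 3, 4, 5.
At n = 6 the blocks have lengths 9, 21, 14.

TTTTTTTTTGGGGGGGGGGGGGGGGGGGGGIIIIIIIIIIIIII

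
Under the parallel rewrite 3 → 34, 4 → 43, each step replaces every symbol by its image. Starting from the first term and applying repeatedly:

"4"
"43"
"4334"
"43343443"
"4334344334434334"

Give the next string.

Rewriting the 16 symbols of 4334344334434334 one by one yields 43 34 34 43 34 43 43 34 34 43 43 34 43 34 34 43; concatenated:

43343443344343343443433443343443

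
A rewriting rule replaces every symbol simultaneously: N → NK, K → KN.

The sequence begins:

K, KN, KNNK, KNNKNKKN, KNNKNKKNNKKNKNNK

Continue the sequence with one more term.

Replace each of the 16 characters of KNNKNKKNNKKNKNNK in place — KN NK NK KN NK KN KN NK NK KN KN NK KN NK NK KN — and concatenate.

KNNKNKKNNKKNKNNKNKKNKNNKKNNKNKKN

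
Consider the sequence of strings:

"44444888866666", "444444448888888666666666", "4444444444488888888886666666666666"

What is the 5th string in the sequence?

Term n consists of 3n+2 4's, followed by 3n+1 8's, followed by 4n+1 6's (n = 1, 2, …).
At n = 5 the blocks have lengths 17, 16, 21.

444444444444444448888888888888888666666666666666666666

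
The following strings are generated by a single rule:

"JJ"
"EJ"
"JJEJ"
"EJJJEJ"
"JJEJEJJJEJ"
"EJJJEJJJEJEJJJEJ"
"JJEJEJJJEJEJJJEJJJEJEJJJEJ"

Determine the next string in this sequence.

EJJJEJJJEJEJJJEJJJEJEJJJEJEJJJEJJJEJEJJJEJ

Each term (from the third on) is the two preceding terms concatenated in order: term 3 = JJ·EJ = JJEJ.
The next term joins EJJJEJJJEJEJJJEJ and JJEJEJJJEJEJJJEJJJEJEJJJEJ.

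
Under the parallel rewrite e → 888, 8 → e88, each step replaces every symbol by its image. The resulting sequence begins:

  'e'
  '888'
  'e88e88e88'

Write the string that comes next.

Expanding e88e88e88: e→888, 8→e88, 8→e88, e→888, 8→e88, 8→e88, e→888, 8→e88, 8→e88. Concatenated: 888 e88 e88 888 e88 e88 888 e88 e88.

888e88e88888e88e88888e88e88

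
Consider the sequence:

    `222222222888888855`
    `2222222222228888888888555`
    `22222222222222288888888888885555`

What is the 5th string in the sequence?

2222222222222222222228888888888888888888555555

The n-th term is 3n 2's then 3n-2 8's then n-1 5's, where the shown terms are n = 3, 4, 5.
Setting n = 7 gives 21, 19, 6 characters in each block.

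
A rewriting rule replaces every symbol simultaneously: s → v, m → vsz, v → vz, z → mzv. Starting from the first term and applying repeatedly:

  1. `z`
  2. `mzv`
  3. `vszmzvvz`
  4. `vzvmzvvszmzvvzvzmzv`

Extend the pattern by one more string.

Applying the rule to each of the 19 symbols of vzvmzvvszmzvvzvzmzv gives the pieces vz mzv vz vsz mzv vz vz v mzv vsz mzv vz vz mzv vz mzv vsz mzv vz, which concatenate to the answer.

vzmzvvzvszmzvvzvzvmzvvszmzvvzvzmzvvzmzvvszmzvvz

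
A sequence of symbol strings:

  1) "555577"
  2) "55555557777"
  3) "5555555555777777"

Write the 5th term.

Each string has the form 5^{3n+1} 7^{2n} (n = 1, 2, …).
Setting n = 5 gives 16, 10 characters in each block.

55555555555555557777777777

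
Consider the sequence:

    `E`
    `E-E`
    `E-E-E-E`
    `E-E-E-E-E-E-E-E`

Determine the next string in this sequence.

Each string is two copies of the previous one joined by '-'.
So the next term is two copies of E-E-E-E-E-E-E-E with '-' between the halves.

E-E-E-E-E-E-E-E-E-E-E-E-E-E-E-E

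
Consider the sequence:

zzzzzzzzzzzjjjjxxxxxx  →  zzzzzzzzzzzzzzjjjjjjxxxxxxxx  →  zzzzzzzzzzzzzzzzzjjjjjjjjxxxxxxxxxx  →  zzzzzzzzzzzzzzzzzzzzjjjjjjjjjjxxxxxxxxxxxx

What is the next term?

Reading off run lengths: z runs 11, 14, 17, 20; j runs 4, 6, 8, 10; x runs 6, 8, 10, 12 — each is linear in n, where the shown terms are n = 3, 4, 5, 6.
For the next term, n = 7, so the run lengths are 23, 12, 14.

zzzzzzzzzzzzzzzzzzzzzzzjjjjjjjjjjjjxxxxxxxxxxxxxx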